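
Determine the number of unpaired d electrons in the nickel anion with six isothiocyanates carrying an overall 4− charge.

2

Ligand charges: each isothiocyanate is −1. With an overall charge of −4 the nickel centre must be in the +2 oxidation state.
Group 10 minus oxidation state 2 gives a d⁸ configuration.
In an octahedral field the d⁸ configuration is t₂g⁶e_g² (only one arrangement possible), giving 2 unpaired electrons.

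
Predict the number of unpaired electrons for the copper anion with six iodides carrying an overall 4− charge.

1

Ligand charges: each iodide is −1. With an overall charge of −4 the copper centre must be in the +2 oxidation state.
Cu sits in group 11, so the d-electron count is 11 − 2 = 9.
In an octahedral field the d⁹ configuration is t₂g⁶e_g³ (only one arrangement possible), giving 1 unpaired electron.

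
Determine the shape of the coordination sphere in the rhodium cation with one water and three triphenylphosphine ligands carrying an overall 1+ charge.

square planar

Water is neutral; triphenylphosphine is neutral; balancing the +1 overall charge requires Rh(I).
Group 9 minus oxidation state 1 gives a d⁸ configuration.
Coordination number: 4.
A 4d d⁸ ion has a large crystal-field splitting; square planar leaves the high-energy d_{x²−y²} orbital empty and maximises CFSE.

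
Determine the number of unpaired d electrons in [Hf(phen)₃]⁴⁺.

Summing ligand charges against the +4 overall charge gives an oxidation state of +4 for hafnium.
Hf sits in group 4, so the d-electron count is 4 − 4 = 0.
Counting donor atoms: 3×1,10-phenanthroline (bidentate) → 6 donors. Coordination number = 6.
In an octahedral field the d⁰ configuration is t₂g⁰e_g⁰, giving 0 unpaired electrons.

0 unpaired electrons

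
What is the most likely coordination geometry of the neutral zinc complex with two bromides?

linear

Ligand charges: each bromide is −1. With an overall charge of 0 the zinc centre must be in the +2 oxidation state.
Zinc is a group-12 element; Zn(II) is therefore d¹⁰.
With 2 monodentate ligands the coordination number is 2.
A d¹⁰ ion with only two ligands adopts a linear arrangement (sp hybridisation; no CFSE preference).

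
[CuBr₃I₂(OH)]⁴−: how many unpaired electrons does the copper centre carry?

Each bromide is −1; each iodide is −1; each hydroxide is −1; balancing the −4 overall charge requires Cu(II).
Copper is a group-11 element; Cu(II) is therefore d⁹.
In an octahedral field the d⁹ configuration is t₂g⁶e_g³ (only one arrangement possible), giving 1 unpaired electron.

1 unpaired electron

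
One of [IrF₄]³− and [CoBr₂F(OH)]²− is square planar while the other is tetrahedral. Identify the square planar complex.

[IrF₄]³−

For [IrF₄]³−: Ligand charges: each fluoride is −1. With an overall charge of −3 the iridium centre must be in the +1 oxidation state. Iridium is a group-9 element; Ir(I) is therefore d⁸. A 5d d⁸ ion has a large crystal-field splitting; square planar leaves the high-energy d_{x²−y²} orbital empty and maximises CFSE. → square planar.
For [CoBr₂F(OH)]²−: Summing ligand charges against the −2 overall charge gives an oxidation state of +2 for cobalt. Group 9 minus oxidation state 2 gives a d⁷ configuration. For a high-spin 3d d⁷ ion with weak-field ligands the small Δₜ gives little square-planar CFSE advantage, so four ligands adopt the sterically favoured tetrahedral geometry. → tetrahedral.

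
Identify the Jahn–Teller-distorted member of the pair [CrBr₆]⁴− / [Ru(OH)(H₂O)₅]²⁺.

[CrBr₆]⁴−

[CrBr₆]⁴−: Summing ligand charges against the −4 overall charge gives an oxidation state of +2 for chromium. Chromium is a group-6 element; Cr(II) is therefore d⁴. Bromide is a weak-field ligand for a first-row metal, so the complex is high-spin. The t₂g³e_g¹ (high-spin) configuration has an unevenly filled e_g set; the Jahn–Teller theorem predicts a tetragonal distortion (typically axial elongation) to lift the degeneracy.
[Ru(OH)(H₂O)₅]²⁺: Each hydroxide is −1; water is neutral; balancing the +2 overall charge requires Ru(III). Ruthenium is a group-8 element; Ru(III) is therefore d⁵. A 4d ion has a large Δₒ and is invariably low-spin. The d⁵ configuration leaves the e_g set evenly filled (or empty) — no strong Jahn–Teller driving force.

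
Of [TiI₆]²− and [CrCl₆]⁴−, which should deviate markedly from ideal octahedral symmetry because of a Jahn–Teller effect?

[CrCl₆]⁴−

[TiI₆]²−: Ligand charges: each iodide is −1. With an overall charge of −2 the titanium centre must be in the +4 oxidation state. Ti sits in group 4, so the d-electron count is 4 − 4 = 0. The d⁰ configuration leaves the e_g set evenly filled (or empty) — no strong Jahn–Teller driving force.
[CrCl₆]⁴−: Each chloride is −1; balancing the −4 overall charge requires Cr(II). Cr sits in group 6, so the d-electron count is 6 − 2 = 4. Chloride is a weak-field ligand for a first-row metal, so the complex is high-spin. The t₂g³e_g¹ (high-spin) configuration has an unevenly filled e_g set; the Jahn–Teller theorem predicts a tetragonal distortion (typically axial elongation) to lift the degeneracy.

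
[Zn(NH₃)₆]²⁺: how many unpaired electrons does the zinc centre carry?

0 unpaired electrons

Ammonia is neutral; balancing the +2 overall charge requires Zn(II).
Zinc is a group-12 element; Zn(II) is therefore d¹⁰.
In an octahedral field the d¹⁰ configuration is t₂g⁶e_g⁴, giving 0 unpaired electrons.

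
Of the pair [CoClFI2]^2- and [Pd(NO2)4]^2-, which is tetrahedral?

For [CoClFI2]^2-: Summing ligand charges against the −2 overall charge gives an oxidation state of +2 for cobalt. Co sits in group 9, so the d-electron count is 9 − 2 = 7. For a high-spin 3d d⁷ ion with weak-field ligands the small Δₜ gives little square-planar CFSE advantage, so four ligands adopt the sterically favoured tetrahedral geometry. → tetrahedral.
For [Pd(NO2)4]^2-: Ligand charges: each nitro (N-bound nitrite) is −1. With an overall charge of −2 the palladium centre must be in the +2 oxidation state. Group 10 minus oxidation state 2 gives a d⁸ configuration. A 4d d⁸ ion has a large crystal-field splitting; square planar leaves the high-energy d_{x²−y²} orbital empty and maximises CFSE. → square planar.

[CoClFI2]^2-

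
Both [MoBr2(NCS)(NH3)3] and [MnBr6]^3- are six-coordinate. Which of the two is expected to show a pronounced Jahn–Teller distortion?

[MoBr2(NCS)(NH3)3]: Summing ligand charges against the 0 overall charge gives an oxidation state of +3 for molybdenum. Mo sits in group 6, so the d-electron count is 6 − 3 = 3. The d³ configuration leaves the e_g set evenly filled (or empty) — no strong Jahn–Teller driving force.
[MnBr6]^3-: Ligand charges: each bromide is −1. With an overall charge of −3 the manganese centre must be in the +3 oxidation state. Mn sits in group 7, so the d-electron count is 7 − 3 = 4. Bromide is a weak-field ligand for a first-row metal, so the complex is high-spin. The t₂g³e_g¹ (high-spin) configuration has an unevenly filled e_g set; the Jahn–Teller theorem predicts a tetragonal distortion (typically axial elongation) to lift the degeneracy.

[MnBr6]^3-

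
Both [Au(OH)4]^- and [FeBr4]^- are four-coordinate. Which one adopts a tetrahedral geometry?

For [Au(OH)4]^-: Summing ligand charges against the −1 overall charge gives an oxidation state of +3 for gold. Group 11 minus oxidation state 3 gives a d⁸ configuration. A 5d d⁸ ion has a large crystal-field splitting; square planar leaves the high-energy d_{x²−y²} orbital empty and maximises CFSE. → square planar.
For [FeBr4]^-: Ligand charges: each bromide is −1. With an overall charge of −1 the iron centre must be in the +3 oxidation state. Fe sits in group 8, so the d-electron count is 8 − 3 = 5. A high-spin d⁵ ion has zero CFSE in either geometry, so four ligands adopt the sterically favoured tetrahedral geometry. → tetrahedral.

[FeBr4]^-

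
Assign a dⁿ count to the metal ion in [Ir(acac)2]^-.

d8

Summing ligand charges against the −1 overall charge gives an oxidation state of +1 for iridium.
Group 9 minus oxidation state 1 gives a d⁸ configuration.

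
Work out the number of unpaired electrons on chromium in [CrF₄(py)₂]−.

Summing ligand charges against the −1 overall charge gives an oxidation state of +3 for chromium.
Group 6 minus oxidation state 3 gives a d³ configuration.
In an octahedral field the d³ configuration is t₂g³e_g⁰ (only one arrangement possible), giving 3 unpaired electrons.

3 unpaired electrons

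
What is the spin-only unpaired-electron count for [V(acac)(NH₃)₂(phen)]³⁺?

1

Summing ligand charges against the +3 overall charge gives an oxidation state of +4 for vanadium.
V sits in group 5, so the d-electron count is 5 − 4 = 1.
Counting donor atoms: 1×acetylacetonate (bidentate) → 2 donors; 2×ammonia (monodentate) → 2 donors; 1×1,10-phenanthroline (bidentate) → 2 donors. Coordination number = 6.
In an octahedral field the d¹ configuration is t₂g¹e_g⁰ (only one arrangement possible), giving 1 unpaired electron.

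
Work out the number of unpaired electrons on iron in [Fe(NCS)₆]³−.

Ligand charges: each isothiocyanate is −1. With an overall charge of −3 the iron centre must be in the +3 oxidation state.
Iron is a group-8 element; Fe(III) is therefore d⁵.
The spin state decides the count: Isothiocyanate is a weak-field ligand for a first-row metal, so the complex is high-spin.
An octahedral high-spin d⁵ ion is t₂g³e_g², giving 5 unpaired electrons.

5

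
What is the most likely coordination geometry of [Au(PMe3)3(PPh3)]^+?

tetrahedral

Ligand charges: trimethylphosphine is neutral; triphenylphosphine is neutral. With an overall charge of +1 the gold centre must be in the +1 oxidation state.
Au sits in group 11, so the d-electron count is 11 − 1 = 10.
With 4 monodentate ligands the coordination number is 4.
A d¹⁰ ion has no crystal-field stabilisation preference between square planar and tetrahedral, so four ligands adopt the sterically favoured tetrahedral geometry.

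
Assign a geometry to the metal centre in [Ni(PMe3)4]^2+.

Trimethylphosphine is neutral; balancing the +2 overall charge requires Ni(II).
Nickel is a group-10 element; Ni(II) is therefore d⁸.
Coordination number: 4.
Trimethylphosphine is a strong-field ligand (high in the spectrochemical series).
A 3d d⁸ ion with strong-field ligands gains enough CFSE to favour square planar over tetrahedral.

square planar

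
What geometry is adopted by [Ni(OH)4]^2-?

Summing ligand charges against the −2 overall charge gives an oxidation state of +2 for nickel.
Nickel is a group-10 element; Ni(II) is therefore d⁸.
Coordination number: 4.
Hydroxide is a weak-field ligand.
With weak-field ligands the CFSE gain from square planar is small, so a 3d d⁸ ion takes the sterically preferred tetrahedral geometry.

tetrahedral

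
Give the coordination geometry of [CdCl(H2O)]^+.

Ligand charges: each chloride is −1; water is neutral. With an overall charge of +1 the cadmium centre must be in the +2 oxidation state.
Cadmium is a group-12 element; Cd(II) is therefore d¹⁰.
Coordination number: 2.
A d¹⁰ ion with only two ligands adopts a linear arrangement (sp hybridisation; no CFSE preference).

linear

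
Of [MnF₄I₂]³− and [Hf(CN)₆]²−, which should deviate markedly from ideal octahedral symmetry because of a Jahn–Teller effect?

[MnF₄I₂]³−

[MnF₄I₂]³−: Ligand charges: each fluoride is −1; each iodide is −1. With an overall charge of −3 the manganese centre must be in the +3 oxidation state. Mn sits in group 7, so the d-electron count is 7 − 3 = 4. Fluoride and iodide are weak-field ligands for a first-row metal, so the complex is high-spin. The t₂g³e_g¹ (high-spin) configuration has an unevenly filled e_g set; the Jahn–Teller theorem predicts a tetragonal distortion (typically axial elongation) to lift the degeneracy.
[Hf(CN)₆]²−: Summing ligand charges against the −2 overall charge gives an oxidation state of +4 for hafnium. Group 4 minus oxidation state 4 gives a d⁰ configuration. The d⁰ configuration leaves the e_g set evenly filled (or empty) — no strong Jahn–Teller driving force.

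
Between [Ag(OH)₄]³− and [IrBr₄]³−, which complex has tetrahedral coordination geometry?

For [Ag(OH)₄]³−: Summing ligand charges against the −3 overall charge gives an oxidation state of +1 for silver. Ag sits in group 11, so the d-electron count is 11 − 1 = 10. A d¹⁰ ion has no crystal-field stabilisation preference between square planar and tetrahedral, so four ligands adopt the sterically favoured tetrahedral geometry. → tetrahedral.
For [IrBr₄]³−: Ligand charges: each bromide is −1. With an overall charge of −3 the iridium centre must be in the +1 oxidation state. Group 9 minus oxidation state 1 gives a d⁸ configuration. A 5d d⁸ ion has a large crystal-field splitting; square planar leaves the high-energy d_{x²−y²} orbital empty and maximises CFSE. → square planar.

[Ag(OH)₄]³−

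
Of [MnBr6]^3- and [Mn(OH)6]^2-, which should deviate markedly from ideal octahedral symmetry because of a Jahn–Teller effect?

[MnBr6]^3-

[MnBr6]^3-: Summing ligand charges against the −3 overall charge gives an oxidation state of +3 for manganese. Mn sits in group 7, so the d-electron count is 7 − 3 = 4. Bromide is a weak-field ligand for a first-row metal, so the complex is high-spin. The t₂g³e_g¹ (high-spin) configuration has an unevenly filled e_g set; the Jahn–Teller theorem predicts a tetragonal distortion (typically axial elongation) to lift the degeneracy.
[Mn(OH)6]^2-: Summing ligand charges against the −2 overall charge gives an oxidation state of +4 for manganese. Manganese is a group-7 element; Mn(IV) is therefore d³. The d³ configuration leaves the e_g set evenly filled (or empty) — no strong Jahn–Teller driving force.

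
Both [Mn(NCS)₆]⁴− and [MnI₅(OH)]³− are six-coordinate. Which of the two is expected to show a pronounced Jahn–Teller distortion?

[MnI₅(OH)]³−

[Mn(NCS)₆]⁴−: Summing ligand charges against the −4 overall charge gives an oxidation state of +2 for manganese. Group 7 minus oxidation state 2 gives a d⁵ configuration. Isothiocyanate is a weak-field ligand for a first-row metal, so the complex is high-spin. The d⁵ configuration leaves the e_g set evenly filled (or empty) — no strong Jahn–Teller driving force.
[MnI₅(OH)]³−: Ligand charges: each iodide is −1; each hydroxide is −1. With an overall charge of −3 the manganese centre must be in the +3 oxidation state. Manganese is a group-7 element; Mn(III) is therefore d⁴. Hydroxide and iodide are weak-field ligands for a first-row metal, so the complex is high-spin. The t₂g³e_g¹ (high-spin) configuration has an unevenly filled e_g set; the Jahn–Teller theorem predicts a tetragonal distortion (typically axial elongation) to lift the degeneracy.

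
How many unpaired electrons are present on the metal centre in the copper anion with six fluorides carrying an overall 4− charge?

Each fluoride is −1; balancing the −4 overall charge requires Cu(II).
Cu sits in group 11, so the d-electron count is 11 − 2 = 9.
In an octahedral field the d⁹ configuration is t₂g⁶e_g³ (only one arrangement possible), giving 1 unpaired electron.

1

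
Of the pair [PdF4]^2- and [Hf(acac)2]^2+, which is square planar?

For [PdF4]^2-: Summing ligand charges against the −2 overall charge gives an oxidation state of +2 for palladium. Group 10 minus oxidation state 2 gives a d⁸ configuration. A 4d d⁸ ion has a large crystal-field splitting; square planar leaves the high-energy d_{x²−y²} orbital empty and maximises CFSE. → square planar.
For [Hf(acac)2]^2+: Summing ligand charges against the +2 overall charge gives an oxidation state of +4 for hafnium. Hafnium is a group-4 element; Hf(IV) is therefore d⁰. A d⁰ ion has no crystal-field stabilisation preference between square planar and tetrahedral, so four ligands adopt the sterically favoured tetrahedral geometry. → tetrahedral.

[PdF4]^2-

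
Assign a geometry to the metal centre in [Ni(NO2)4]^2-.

Ligand charges: each nitro (N-bound nitrite) is −1. With an overall charge of −2 the nickel centre must be in the +2 oxidation state.
Ni sits in group 10, so the d-electron count is 10 − 2 = 8.
Coordination number: 4.
Nitro (N-bound nitrite) is a strong-field ligand (high in the spectrochemical series).
A 3d d⁸ ion with strong-field ligands gains enough CFSE to favour square planar over tetrahedral.

square planar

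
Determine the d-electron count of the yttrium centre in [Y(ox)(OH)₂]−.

d0

Each oxalate is −2; each hydroxide is −1; balancing the −1 overall charge requires Y(III).
Group 3 minus oxidation state 3 gives a d⁰ configuration.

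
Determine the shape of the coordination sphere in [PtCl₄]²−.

Ligand charges: each chloride is −1. With an overall charge of −2 the platinum centre must be in the +2 oxidation state.
Platinum is a group-10 element; Pt(II) is therefore d⁸.
Coordination number: 4.
A 5d d⁸ ion has a large crystal-field splitting; square planar leaves the high-energy d_{x²−y²} orbital empty and maximises CFSE.

square planar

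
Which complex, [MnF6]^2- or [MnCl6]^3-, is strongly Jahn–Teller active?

[MnF6]^2-: Ligand charges: each fluoride is −1. With an overall charge of −2 the manganese centre must be in the +4 oxidation state. Manganese is a group-7 element; Mn(IV) is therefore d³. The d³ configuration leaves the e_g set evenly filled (or empty) — no strong Jahn–Teller driving force.
[MnCl6]^3-: Each chloride is −1; balancing the −3 overall charge requires Mn(III). Manganese is a group-7 element; Mn(III) is therefore d⁴. Chloride is a weak-field ligand for a first-row metal, so the complex is high-spin. The t₂g³e_g¹ (high-spin) configuration has an unevenly filled e_g set; the Jahn–Teller theorem predicts a tetragonal distortion (typically axial elongation) to lift the degeneracy.

[MnCl6]^3-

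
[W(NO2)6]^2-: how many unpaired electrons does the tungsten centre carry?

2 unpaired electrons

Ligand charges: each nitro (N-bound nitrite) is −1. With an overall charge of −2 the tungsten centre must be in the +4 oxidation state.
W sits in group 6, so the d-electron count is 6 − 4 = 2.
In an octahedral field the d² configuration is t₂g²e_g⁰ (only one arrangement possible), giving 2 unpaired electrons.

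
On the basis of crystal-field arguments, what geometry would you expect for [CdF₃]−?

trigonal planar

Summing ligand charges against the −1 overall charge gives an oxidation state of +2 for cadmium.
Group 12 minus oxidation state 2 gives a d¹⁰ configuration.
Coordination number: 3.
Three ligands around a d¹⁰ centre minimise repulsion in a trigonal-planar arrangement.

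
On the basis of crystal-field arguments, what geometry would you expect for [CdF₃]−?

trigonal planar

Each fluoride is −1; balancing the −1 overall charge requires Cd(II).
Group 12 minus oxidation state 2 gives a d¹⁰ configuration.
Coordination number: 3.
Three ligands around a d¹⁰ centre minimise repulsion in a trigonal-planar arrangement.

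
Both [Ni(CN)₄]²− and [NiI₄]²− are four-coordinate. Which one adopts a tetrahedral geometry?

For [Ni(CN)₄]²−: Summing ligand charges against the −2 overall charge gives an oxidation state of +2 for nickel. Group 10 minus oxidation state 2 gives a d⁸ configuration. Cyanide is a strong-field ligand (high in the spectrochemical series). A 3d d⁸ ion with strong-field ligands gains enough CFSE to favour square planar over tetrahedral. → square planar.
For [NiI₄]²−: Ligand charges: each iodide is −1. With an overall charge of −2 the nickel centre must be in the +2 oxidation state. Nickel is a group-10 element; Ni(II) is therefore d⁸. Iodide is a weak-field ligand. With weak-field ligands the CFSE gain from square planar is small, so a 3d d⁸ ion takes the sterically preferred tetrahedral geometry. → tetrahedral.

[NiI₄]²−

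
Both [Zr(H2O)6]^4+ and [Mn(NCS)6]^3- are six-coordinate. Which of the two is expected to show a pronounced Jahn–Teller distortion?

[Zr(H2O)6]^4+: Ligand charges: water is neutral. With an overall charge of +4 the zirconium centre must be in the +4 oxidation state. Group 4 minus oxidation state 4 gives a d⁰ configuration. The d⁰ configuration leaves the e_g set evenly filled (or empty) — no strong Jahn–Teller driving force.
[Mn(NCS)6]^3-: Each isothiocyanate is −1; balancing the −3 overall charge requires Mn(III). Mn sits in group 7, so the d-electron count is 7 − 3 = 4. Isothiocyanate is a weak-field ligand for a first-row metal, so the complex is high-spin. The t₂g³e_g¹ (high-spin) configuration has an unevenly filled e_g set; the Jahn–Teller theorem predicts a tetragonal distortion (typically axial elongation) to lift the degeneracy.

[Mn(NCS)6]^3-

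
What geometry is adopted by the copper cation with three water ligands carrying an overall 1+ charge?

trigonal planar

Ligand charges: water is neutral. With an overall charge of +1 the copper centre must be in the +1 oxidation state.
Group 11 minus oxidation state 1 gives a d¹⁰ configuration.
With 3 monodentate ligands the coordination number is 3.
Three ligands around a d¹⁰ centre minimise repulsion in a trigonal-planar arrangement.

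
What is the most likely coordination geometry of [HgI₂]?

Ligand charges: each iodide is −1. With an overall charge of 0 the mercury centre must be in the +2 oxidation state.
Mercury is a group-12 element; Hg(II) is therefore d¹⁰.
With 2 monodentate ligands the coordination number is 2.
A d¹⁰ ion with only two ligands adopts a linear arrangement (sp hybridisation; no CFSE preference).

linear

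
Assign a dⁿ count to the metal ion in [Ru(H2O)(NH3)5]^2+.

Water is neutral; ammonia is neutral; balancing the +2 overall charge requires Ru(II).
Ruthenium is a group-8 element; Ru(II) is therefore d⁶.

d⁶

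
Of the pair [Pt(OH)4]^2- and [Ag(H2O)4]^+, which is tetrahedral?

[Ag(H2O)4]^+

For [Pt(OH)4]^2-: Each hydroxide is −1; balancing the −2 overall charge requires Pt(II). Group 10 minus oxidation state 2 gives a d⁸ configuration. A 5d d⁸ ion has a large crystal-field splitting; square planar leaves the high-energy d_{x²−y²} orbital empty and maximises CFSE. → square planar.
For [Ag(H2O)4]^+: Ligand charges: water is neutral. With an overall charge of +1 the silver centre must be in the +1 oxidation state. Ag sits in group 11, so the d-electron count is 11 − 1 = 10. A d¹⁰ ion has no crystal-field stabilisation preference between square planar and tetrahedral, so four ligands adopt the sterically favoured tetrahedral geometry. → tetrahedral.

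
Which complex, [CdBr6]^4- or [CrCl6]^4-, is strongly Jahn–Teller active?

[CdBr6]^4-: Each bromide is −1; balancing the −4 overall charge requires Cd(II). Cd sits in group 12, so the d-electron count is 12 − 2 = 10. The d¹⁰ configuration leaves the e_g set evenly filled (or empty) — no strong Jahn–Teller driving force.
[CrCl6]^4-: Ligand charges: each chloride is −1. With an overall charge of −4 the chromium centre must be in the +2 oxidation state. Chromium is a group-6 element; Cr(II) is therefore d⁴. Chloride is a weak-field ligand for a first-row metal, so the complex is high-spin. The t₂g³e_g¹ (high-spin) configuration has an unevenly filled e_g set; the Jahn–Teller theorem predicts a tetragonal distortion (typically axial elongation) to lift the degeneracy.

[CrCl6]^4-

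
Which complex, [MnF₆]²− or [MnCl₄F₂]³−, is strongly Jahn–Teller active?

[MnCl₄F₂]³−

[MnF₆]²−: Each fluoride is −1; balancing the −2 overall charge requires Mn(IV). Mn sits in group 7, so the d-electron count is 7 − 4 = 3. The d³ configuration leaves the e_g set evenly filled (or empty) — no strong Jahn–Teller driving force.
[MnCl₄F₂]³−: Each chloride is −1; each fluoride is −1; balancing the −3 overall charge requires Mn(III). Manganese is a group-7 element; Mn(III) is therefore d⁴. Chloride and fluoride are weak-field ligands for a first-row metal, so the complex is high-spin. The t₂g³e_g¹ (high-spin) configuration has an unevenly filled e_g set; the Jahn–Teller theorem predicts a tetragonal distortion (typically axial elongation) to lift the degeneracy.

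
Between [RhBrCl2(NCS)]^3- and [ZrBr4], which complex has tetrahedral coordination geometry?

[ZrBr4]

For [RhBrCl2(NCS)]^3-: Summing ligand charges against the −3 overall charge gives an oxidation state of +1 for rhodium. Rhodium is a group-9 element; Rh(I) is therefore d⁸. A 4d d⁸ ion has a large crystal-field splitting; square planar leaves the high-energy d_{x²−y²} orbital empty and maximises CFSE. → square planar.
For [ZrBr4]: Ligand charges: each bromide is −1. With an overall charge of 0 the zirconium centre must be in the +4 oxidation state. Zirconium is a group-4 element; Zr(IV) is therefore d⁰. A d⁰ ion has no crystal-field stabilisation preference between square planar and tetrahedral, so four ligands adopt the sterically favoured tetrahedral geometry. → tetrahedral.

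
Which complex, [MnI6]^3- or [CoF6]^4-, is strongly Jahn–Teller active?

[MnI6]^3-: Each iodide is −1; balancing the −3 overall charge requires Mn(III). Manganese is a group-7 element; Mn(III) is therefore d⁴. Iodide is a weak-field ligand for a first-row metal, so the complex is high-spin. The t₂g³e_g¹ (high-spin) configuration has an unevenly filled e_g set; the Jahn–Teller theorem predicts a tetragonal distortion (typically axial elongation) to lift the degeneracy.
[CoF6]^4-: Summing ligand charges against the −4 overall charge gives an oxidation state of +2 for cobalt. Cobalt is a group-9 element; Co(II) is therefore d⁷. Fluoride is a weak-field ligand for a first-row metal, so the complex is high-spin. The d⁷ configuration leaves the e_g set evenly filled (or empty) — no strong Jahn–Teller driving force.

[MnI6]^3-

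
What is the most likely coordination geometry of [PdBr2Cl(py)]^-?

square planar

Ligand charges: each bromide is −1; each chloride is −1; pyridine is neutral. With an overall charge of −1 the palladium centre must be in the +2 oxidation state.
Palladium is a group-10 element; Pd(II) is therefore d⁸.
Coordination number: 4.
A 4d d⁸ ion has a large crystal-field splitting; square planar leaves the high-energy d_{x²−y²} orbital empty and maximises CFSE.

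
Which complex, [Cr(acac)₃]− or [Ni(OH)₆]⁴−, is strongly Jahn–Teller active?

[Cr(acac)₃]−

[Cr(acac)₃]−: Summing ligand charges against the −1 overall charge gives an oxidation state of +2 for chromium. Chromium is a group-6 element; Cr(II) is therefore d⁴. Acetylacetonate is a weak-field ligand for a first-row metal, so the complex is high-spin. The t₂g³e_g¹ (high-spin) configuration has an unevenly filled e_g set; the Jahn–Teller theorem predicts a tetragonal distortion (typically axial elongation) to lift the degeneracy.
[Ni(OH)₆]⁴−: Ligand charges: each hydroxide is −1. With an overall charge of −4 the nickel centre must be in the +2 oxidation state. Nickel is a group-10 element; Ni(II) is therefore d⁸. The d⁸ configuration leaves the e_g set evenly filled (or empty) — no strong Jahn–Teller driving force.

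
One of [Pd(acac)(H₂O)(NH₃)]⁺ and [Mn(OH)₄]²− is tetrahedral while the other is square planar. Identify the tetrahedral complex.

For [Pd(acac)(H₂O)(NH₃)]⁺: Each acetylacetonate is −1; water is neutral; ammonia is neutral; balancing the +1 overall charge requires Pd(II). Pd sits in group 10, so the d-electron count is 10 − 2 = 8. A 4d d⁸ ion has a large crystal-field splitting; square planar leaves the high-energy d_{x²−y²} orbital empty and maximises CFSE. → square planar.
For [Mn(OH)₄]²−: Each hydroxide is −1; balancing the −2 overall charge requires Mn(II). Mn sits in group 7, so the d-electron count is 7 − 2 = 5. A high-spin d⁵ ion has zero CFSE in either geometry, so four ligands adopt the sterically favoured tetrahedral geometry. → tetrahedral.

[Mn(OH)₄]²−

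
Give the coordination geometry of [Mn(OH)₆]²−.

Each hydroxide is −1; balancing the −2 overall charge requires Mn(IV).
Manganese is a group-7 element; Mn(IV) is therefore d³.
Coordination number: 6.
Six donors around a single metal centre give an octahedral coordination sphere.

octahedral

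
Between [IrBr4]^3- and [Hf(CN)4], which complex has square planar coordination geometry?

[IrBr4]^3-

For [IrBr4]^3-: Summing ligand charges against the −3 overall charge gives an oxidation state of +1 for iridium. Iridium is a group-9 element; Ir(I) is therefore d⁸. A 5d d⁸ ion has a large crystal-field splitting; square planar leaves the high-energy d_{x²−y²} orbital empty and maximises CFSE. → square planar.
For [Hf(CN)4]: Ligand charges: each cyanide is −1. With an overall charge of 0 the hafnium centre must be in the +4 oxidation state. Hafnium is a group-4 element; Hf(IV) is therefore d⁰. A d⁰ ion has no crystal-field stabilisation preference between square planar and tetrahedral, so four ligands adopt the sterically favoured tetrahedral geometry. → tetrahedral.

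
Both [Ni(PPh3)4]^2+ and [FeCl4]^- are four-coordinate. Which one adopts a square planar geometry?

[Ni(PPh3)4]^2+

For [Ni(PPh3)4]^2+: Ligand charges: triphenylphosphine is neutral. With an overall charge of +2 the nickel centre must be in the +2 oxidation state. Nickel is a group-10 element; Ni(II) is therefore d⁸. Triphenylphosphine is a strong-field ligand (high in the spectrochemical series). A 3d d⁸ ion with strong-field ligands gains enough CFSE to favour square planar over tetrahedral. → square planar.
For [FeCl4]^-: Each chloride is −1; balancing the −1 overall charge requires Fe(III). Group 8 minus oxidation state 3 gives a d⁵ configuration. A high-spin d⁵ ion has zero CFSE in either geometry, so four ligands adopt the sterically favoured tetrahedral geometry. → tetrahedral.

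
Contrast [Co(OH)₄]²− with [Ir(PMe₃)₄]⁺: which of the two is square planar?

For [Co(OH)₄]²−: Ligand charges: each hydroxide is −1. With an overall charge of −2 the cobalt centre must be in the +2 oxidation state. Group 9 minus oxidation state 2 gives a d⁷ configuration. For a high-spin 3d d⁷ ion with weak-field ligands the small Δₜ gives little square-planar CFSE advantage, so four ligands adopt the sterically favoured tetrahedral geometry. → tetrahedral.
For [Ir(PMe₃)₄]⁺: Trimethylphosphine is neutral; balancing the +1 overall charge requires Ir(I). Group 9 minus oxidation state 1 gives a d⁸ configuration. A 5d d⁸ ion has a large crystal-field splitting; square planar leaves the high-energy d_{x²−y²} orbital empty and maximises CFSE. → square planar.

[Ir(PMe₃)₄]⁺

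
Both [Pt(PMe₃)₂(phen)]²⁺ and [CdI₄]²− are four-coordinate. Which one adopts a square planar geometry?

[Pt(PMe₃)₂(phen)]²⁺

For [Pt(PMe₃)₂(phen)]²⁺: Summing ligand charges against the +2 overall charge gives an oxidation state of +2 for platinum. Platinum is a group-10 element; Pt(II) is therefore d⁸. A 5d d⁸ ion has a large crystal-field splitting; square planar leaves the high-energy d_{x²−y²} orbital empty and maximises CFSE. → square planar.
For [CdI₄]²−: Summing ligand charges against the −2 overall charge gives an oxidation state of +2 for cadmium. Cadmium is a group-12 element; Cd(II) is therefore d¹⁰. A d¹⁰ ion has no crystal-field stabilisation preference between square planar and tetrahedral, so four ligands adopt the sterically favoured tetrahedral geometry. → tetrahedral.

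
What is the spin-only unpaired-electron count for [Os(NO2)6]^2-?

2 unpaired electrons

Ligand charges: each nitro (N-bound nitrite) is −1. With an overall charge of −2 the osmium centre must be in the +4 oxidation state.
Osmium is a group-8 element; Os(IV) is therefore d⁴.
The spin state decides the count: a 5d ion has a large Δₒ and is invariably low-spin.
An octahedral low-spin d⁴ ion is t₂g⁴e_g⁰, giving 2 unpaired electrons.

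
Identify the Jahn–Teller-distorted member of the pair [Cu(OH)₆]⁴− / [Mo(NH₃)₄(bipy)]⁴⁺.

[Cu(OH)₆]⁴−: Each hydroxide is −1; balancing the −4 overall charge requires Cu(II). Cu sits in group 11, so the d-electron count is 11 − 2 = 9. The t₂g⁶e_g³ configuration has an unevenly filled e_g set; the Jahn–Teller theorem predicts a tetragonal distortion (typically axial elongation) to lift the degeneracy.
[Mo(NH₃)₄(bipy)]⁴⁺: Summing ligand charges against the +4 overall charge gives an oxidation state of +4 for molybdenum. Mo sits in group 6, so the d-electron count is 6 − 4 = 2. The d² configuration leaves the e_g set evenly filled (or empty) — no strong Jahn–Teller driving force.

[Cu(OH)₆]⁴−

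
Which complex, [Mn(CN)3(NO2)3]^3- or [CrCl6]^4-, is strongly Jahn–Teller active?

[CrCl6]^4-

[Mn(CN)3(NO2)3]^3-: Each cyanide is −1; each nitro (N-bound nitrite) is −1; balancing the −3 overall charge requires Mn(III). Mn sits in group 7, so the d-electron count is 7 − 3 = 4. Cyanide and nitro (N-bound nitrite) are strong-field ligands (high in the spectrochemical series) for a first-row metal, so the complex is low-spin. The d⁴ configuration leaves the e_g set evenly filled (or empty) — no strong Jahn–Teller driving force.
[CrCl6]^4-: Ligand charges: each chloride is −1. With an overall charge of −4 the chromium centre must be in the +2 oxidation state. Cr sits in group 6, so the d-electron count is 6 − 2 = 4. Chloride is a weak-field ligand for a first-row metal, so the complex is high-spin. The t₂g³e_g¹ (high-spin) configuration has an unevenly filled e_g set; the Jahn–Teller theorem predicts a tetragonal distortion (typically axial elongation) to lift the degeneracy.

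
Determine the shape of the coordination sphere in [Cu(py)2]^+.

linear

Summing ligand charges against the +1 overall charge gives an oxidation state of +1 for copper.
Cu sits in group 11, so the d-electron count is 11 − 1 = 10.
Coordination number: 2.
A d¹⁰ ion with only two ligands adopts a linear arrangement (sp hybridisation; no CFSE preference).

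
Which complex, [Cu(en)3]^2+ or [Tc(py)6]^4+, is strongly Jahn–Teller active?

[Cu(en)3]^2+: Ligand charges: ethylenediamine is neutral. With an overall charge of +2 the copper centre must be in the +2 oxidation state. Cu sits in group 11, so the d-electron count is 11 − 2 = 9. The t₂g⁶e_g³ configuration has an unevenly filled e_g set; the Jahn–Teller theorem predicts a tetragonal distortion (typically axial elongation) to lift the degeneracy.
[Tc(py)6]^4+: Summing ligand charges against the +4 overall charge gives an oxidation state of +4 for technetium. Group 7 minus oxidation state 4 gives a d³ configuration. The d³ configuration leaves the e_g set evenly filled (or empty) — no strong Jahn–Teller driving force.

[Cu(en)3]^2+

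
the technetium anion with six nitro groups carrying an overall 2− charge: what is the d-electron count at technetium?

d³

Summing ligand charges against the −2 overall charge gives an oxidation state of +4 for technetium.
Tc sits in group 7, so the d-electron count is 7 − 4 = 3.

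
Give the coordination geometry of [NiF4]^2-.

Summing ligand charges against the −2 overall charge gives an oxidation state of +2 for nickel.
Nickel is a group-10 element; Ni(II) is therefore d⁸.
With 4 monodentate ligands the coordination number is 4.
Fluoride is a weak-field ligand.
With weak-field ligands the CFSE gain from square planar is small, so a 3d d⁸ ion takes the sterically preferred tetrahedral geometry.

tetrahedral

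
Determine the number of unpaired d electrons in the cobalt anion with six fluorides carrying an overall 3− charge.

Summing ligand charges against the −3 overall charge gives an oxidation state of +3 for cobalt.
Co sits in group 9, so the d-electron count is 9 − 3 = 6.
The spin state decides the count: fluoride is the one ligand weak enough to leave Co(III) high-spin — [CoF₆]³⁻ is the classic exception.
An octahedral high-spin d⁶ ion is t₂g⁴e_g², giving 4 unpaired electrons.

4 unpaired electrons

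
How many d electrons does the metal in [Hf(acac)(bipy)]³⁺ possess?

Summing ligand charges against the +3 overall charge gives an oxidation state of +4 for hafnium.
Group 4 minus oxidation state 4 gives a d⁰ configuration.

d⁰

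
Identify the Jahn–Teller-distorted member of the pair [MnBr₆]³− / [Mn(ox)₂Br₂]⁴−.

[MnBr₆]³−

[MnBr₆]³−: Ligand charges: each bromide is −1. With an overall charge of −3 the manganese centre must be in the +3 oxidation state. Manganese is a group-7 element; Mn(III) is therefore d⁴. Bromide is a weak-field ligand for a first-row metal, so the complex is high-spin. The t₂g³e_g¹ (high-spin) configuration has an unevenly filled e_g set; the Jahn–Teller theorem predicts a tetragonal distortion (typically axial elongation) to lift the degeneracy.
[Mn(ox)₂Br₂]⁴−: Each oxalate is −2; each bromide is −1; balancing the −4 overall charge requires Mn(II). Mn sits in group 7, so the d-electron count is 7 − 2 = 5. Bromide and oxalate are weak-field ligands for a first-row metal, so the complex is high-spin. The d⁵ configuration leaves the e_g set evenly filled (or empty) — no strong Jahn–Teller driving force.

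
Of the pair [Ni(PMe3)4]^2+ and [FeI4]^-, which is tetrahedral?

[FeI4]^-

For [Ni(PMe3)4]^2+: Trimethylphosphine is neutral; balancing the +2 overall charge requires Ni(II). Nickel is a group-10 element; Ni(II) is therefore d⁸. Trimethylphosphine is a strong-field ligand (high in the spectrochemical series). A 3d d⁸ ion with strong-field ligands gains enough CFSE to favour square planar over tetrahedral. → square planar.
For [FeI4]^-: Ligand charges: each iodide is −1. With an overall charge of −1 the iron centre must be in the +3 oxidation state. Group 8 minus oxidation state 3 gives a d⁵ configuration. A high-spin d⁵ ion has zero CFSE in either geometry, so four ligands adopt the sterically favoured tetrahedral geometry. → tetrahedral.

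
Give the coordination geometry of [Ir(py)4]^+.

square planar

Ligand charges: pyridine is neutral. With an overall charge of +1 the iridium centre must be in the +1 oxidation state.
Iridium is a group-9 element; Ir(I) is therefore d⁸.
With 4 monodentate ligands the coordination number is 4.
A 5d d⁸ ion has a large crystal-field splitting; square planar leaves the high-energy d_{x²−y²} orbital empty and maximises CFSE.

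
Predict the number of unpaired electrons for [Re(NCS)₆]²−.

3 unpaired electrons

Each isothiocyanate is −1; balancing the −2 overall charge requires Re(IV).
Group 7 minus oxidation state 4 gives a d³ configuration.
In an octahedral field the d³ configuration is t₂g³e_g⁰ (only one arrangement possible), giving 3 unpaired electrons.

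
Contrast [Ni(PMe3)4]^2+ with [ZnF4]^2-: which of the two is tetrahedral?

[ZnF4]^2-

For [Ni(PMe3)4]^2+: Summing ligand charges against the +2 overall charge gives an oxidation state of +2 for nickel. Group 10 minus oxidation state 2 gives a d⁸ configuration. Trimethylphosphine is a strong-field ligand (high in the spectrochemical series). A 3d d⁸ ion with strong-field ligands gains enough CFSE to favour square planar over tetrahedral. → square planar.
For [ZnF4]^2-: Summing ligand charges against the −2 overall charge gives an oxidation state of +2 for zinc. Group 12 minus oxidation state 2 gives a d¹⁰ configuration. A d¹⁰ ion has no crystal-field stabilisation preference between square planar and tetrahedral, so four ligands adopt the sterically favoured tetrahedral geometry. → tetrahedral.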